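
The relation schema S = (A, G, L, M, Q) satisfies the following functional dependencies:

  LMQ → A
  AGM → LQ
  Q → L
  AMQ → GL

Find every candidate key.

{M, Q}, {A, G, M}

Attribute M never appears on the right-hand side of any dependency, so M must belong to every candidate key.
{M}⁺ = {M}, which is not all of the schema, so we must add further attributes.
{M, Q}⁺: Q→L adds L; LMQ→A adds A; AMQ→GL adds G → {A, G, L, M, Q}. Minimal: {Q}⁺ = {L, Q}; {M}⁺ = {M} — none reach the full schema.
{A, G, M}⁺: AGM→LQ adds L, Q → {A, G, L, M, Q}. Minimal: {G, M}⁺ = {G, M}; {A, M}⁺ = {A, M}; {A, G}⁺ = {A, G} — none reach the full schema.
Any other superkey contains one of these as a subset, so there are no further candidate keys.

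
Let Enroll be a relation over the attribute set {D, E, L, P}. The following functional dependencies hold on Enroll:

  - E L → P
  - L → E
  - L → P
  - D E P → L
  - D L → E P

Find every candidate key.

Attribute D never appears on the right-hand side of any dependency, so D must belong to every candidate key.
{D}⁺ = {D}, which is not all of the schema, so we must add further attributes.
{D, L}⁺: L→E adds E; L→P adds P → {D, E, L, P}.
{D, E, P}⁺: DEP→L adds L → {D, E, L, P}.

{D, L}, {D, E, P}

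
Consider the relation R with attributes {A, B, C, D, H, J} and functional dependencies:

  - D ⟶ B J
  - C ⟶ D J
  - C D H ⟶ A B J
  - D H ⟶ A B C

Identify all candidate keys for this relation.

{C, H}; {D, H}

Attribute H never appears on the right-hand side of any dependency, so H must belong to every candidate key.
{H}⁺ = {H}, which is not all of the schema, so we must add further attributes.
{C, H}⁺: C→DJ adds D, J; CDH→ABJ adds A, B → {A, B, C, D, H, J}. Minimal: {H}⁺ = {H}; {C}⁺ = {B, C, D, J} — none reach the full schema.
{D, H}⁺: D→BJ adds B, J; DH→ABC adds A, C → {A, B, C, D, H, J}. Minimal: {H}⁺ = {H}; {D}⁺ = {B, D, J} — none reach the full schema.
Any other superkey contains one of these as a subset, so there are no further candidate keys.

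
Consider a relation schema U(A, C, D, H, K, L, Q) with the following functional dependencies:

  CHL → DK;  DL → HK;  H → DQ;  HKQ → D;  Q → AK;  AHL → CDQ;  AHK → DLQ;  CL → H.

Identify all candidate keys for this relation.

{H}⁺: H→DQ adds D, Q; Q→AK adds A, K; AHK→DLQ adds L; AHL→CDQ adds C → {A, C, D, H, K, L, Q}.
{C, L}⁺: CL→H adds H; CHL→DK adds D, K; H→DQ adds Q; Q→AK adds A → {A, C, D, H, K, L, Q}. Minimal: {L}⁺ = {L}; {C}⁺ = {C} — none reach the full schema.
{D, L}⁺: DL→HK adds H, K; H→DQ adds Q; Q→AK adds A; AHL→CDQ adds C → {A, C, D, H, K, L, Q}. Minimal: {L}⁺ = {L}; {D}⁺ = {D} — none reach the full schema.

(H), (C, L), (D, L)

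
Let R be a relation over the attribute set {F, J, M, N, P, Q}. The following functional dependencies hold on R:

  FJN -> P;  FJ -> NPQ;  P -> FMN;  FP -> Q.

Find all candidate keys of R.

{F, J}; {J, P}

Attribute J never appears on the right-hand side of any dependency, so J must belong to every candidate key.
{J}⁺ = {J}, which is not all of the schema, so we must add further attributes.
{F, J}⁺: FJ→NPQ adds N, P, Q; P→FMN adds M → {F, J, M, N, P, Q}. Minimal: {J}⁺ = {J}; {F}⁺ = {F} — none reach the full schema.
{J, P}⁺: P→FMN adds F, M, N; FP→Q adds Q → {F, J, M, N, P, Q}. Minimal: {P}⁺ = {F, M, N, P, Q}; {J}⁺ = {J} — none reach the full schema.
Any other superkey contains one of these as a subset, so there are no further candidate keys.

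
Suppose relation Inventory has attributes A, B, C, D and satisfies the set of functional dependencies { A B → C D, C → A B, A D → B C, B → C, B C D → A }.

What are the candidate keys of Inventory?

B, C, AD

{B}⁺: B→C adds C; C→AB adds A; AB→CD adds D → {A, B, C, D}.
{C}⁺: C→AB adds A, B; AB→CD adds D → {A, B, C, D}.
{A, D}⁺: AD→BC adds B, C → {A, B, C, D}. Minimal: {D}⁺ = {D}; {A}⁺ = {A} — none reach the full schema.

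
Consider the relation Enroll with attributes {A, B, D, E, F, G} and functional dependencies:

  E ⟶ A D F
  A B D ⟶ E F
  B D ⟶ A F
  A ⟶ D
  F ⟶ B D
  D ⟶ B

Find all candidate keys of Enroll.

{A, G}⁺: A→D adds D; D→B adds B; ABD→EF adds E, F → {A, B, D, E, F, G}. Minimal: {G}⁺ = {G}; {A}⁺ = {A, B, D, E, F} — none reach the full schema.
{D, G}⁺: D→B adds B; BD→AF adds A, F; ABD→EF adds E → {A, B, D, E, F, G}. Minimal: {G}⁺ = {G}; {D}⁺ = {A, B, D, E, F} — none reach the full schema.
{E, G}⁺: E→ADF adds A, D, F; F→BD adds B → {A, B, D, E, F, G}. Minimal: {G}⁺ = {G}; {E}⁺ = {A, B, D, E, F} — none reach the full schema.
{F, G}⁺: F→BD adds B, D; BD→AF adds A; ABD→EF adds E → {A, B, D, E, F, G}. Minimal: {G}⁺ = {G}; {F}⁺ = {A, B, D, E, F} — none reach the full schema.

AG, DG, EG, FG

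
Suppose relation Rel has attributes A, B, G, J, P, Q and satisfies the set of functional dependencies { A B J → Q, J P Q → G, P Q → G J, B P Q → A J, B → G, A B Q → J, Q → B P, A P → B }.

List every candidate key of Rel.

{Q}⁺: Q→BP adds B, P; PQ→GJ adds G, J; BPQ→AJ adds A → {A, B, G, J, P, Q}.
{A, B, J}⁺: ABJ→Q adds Q; B→G adds G; Q→BP adds P → {A, B, G, J, P, Q}. Minimal: {B, J}⁺ = {B, G, J}; {A, J}⁺ = {A, J}; {A, B}⁺ = {A, B, G} — none reach the full schema.
{A, J, P}⁺: AP→B adds B; ABJ→Q adds Q; JPQ→G adds G → {A, B, G, J, P, Q}. Minimal: {J, P}⁺ = {J, P}; {A, P}⁺ = {A, B, G, P}; {A, J}⁺ = {A, J} — none reach the full schema.
Any other superkey contains one of these as a subset, so there are no further candidate keys.

{Q}; {A, B, J}; {A, J, P}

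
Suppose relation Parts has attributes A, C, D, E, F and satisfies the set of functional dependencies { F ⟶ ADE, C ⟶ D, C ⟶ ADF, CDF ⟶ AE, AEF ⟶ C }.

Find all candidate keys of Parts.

{C}⁺: C→D adds D; C→ADF adds A, F; CDF→AE adds E → {A, C, D, E, F}.
{F}⁺: F→ADE adds A, D, E; AEF→C adds C → {A, C, D, E, F}.
Any other superkey contains one of these as a subset, so there are no further candidate keys.

(C), (F)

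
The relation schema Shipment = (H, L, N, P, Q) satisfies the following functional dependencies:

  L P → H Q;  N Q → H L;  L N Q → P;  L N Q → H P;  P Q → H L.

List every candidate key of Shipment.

Attribute N never appears on the right-hand side of any dependency, so N must belong to every candidate key.
{N}⁺ = {N}, which is not all of the schema, so we must add further attributes.
{N, Q}⁺: NQ→HL adds H, L; LNQ→P adds P → {H, L, N, P, Q}. Minimal: {Q}⁺ = {Q}; {N}⁺ = {N} — none reach the full schema.
{L, N, P}⁺: LP→HQ adds H, Q → {H, L, N, P, Q}. Minimal: {N, P}⁺ = {N, P}; {L, P}⁺ = {H, L, P, Q}; {L, N}⁺ = {L, N} — none reach the full schema.

{N, Q}; {L, N, P}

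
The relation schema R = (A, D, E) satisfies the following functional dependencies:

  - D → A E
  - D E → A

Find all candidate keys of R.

{D}⁺: D→AE adds A, E → {A, D, E}.

D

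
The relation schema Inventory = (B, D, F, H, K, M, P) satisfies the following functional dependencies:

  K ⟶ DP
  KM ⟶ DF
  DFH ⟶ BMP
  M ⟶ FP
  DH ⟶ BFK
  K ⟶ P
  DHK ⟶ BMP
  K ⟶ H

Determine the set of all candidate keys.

K, DH

{K}⁺: K→DP adds D, P; K→H adds H; DH→BFK adds B, F; DHK→BMP adds M → {B, D, F, H, K, M, P}.
{D, H}⁺: DH→BFK adds B, F, K; K→P adds P; DHK→BMP adds M → {B, D, F, H, K, M, P}.
Any other superkey contains one of these as a subset, so there are no further candidate keys.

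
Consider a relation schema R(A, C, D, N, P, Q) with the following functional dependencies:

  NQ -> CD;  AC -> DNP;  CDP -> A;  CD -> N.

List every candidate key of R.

Attribute Q never appears on the right-hand side of any dependency, so Q must belong to every candidate key.
{Q}⁺ = {Q}, which is not all of the schema, so we must add further attributes.
{A, C, Q}⁺: AC→DNP adds D, N, P → {A, C, D, N, P, Q}. Minimal: {C, Q}⁺ = {C, Q}; {A, Q}⁺ = {A, Q}; {A, C}⁺ = {A, C, D, N, P} — none reach the full schema.
{A, N, Q}⁺: NQ→CD adds C, D; AC→DNP adds P → {A, C, D, N, P, Q}. Minimal: {N, Q}⁺ = {C, D, N, Q}; {A, Q}⁺ = {A, Q}; {A, N}⁺ = {A, N} — none reach the full schema.
{N, P, Q}⁺: NQ→CD adds C, D; CDP→A adds A → {A, C, D, N, P, Q}. Minimal: {P, Q}⁺ = {P, Q}; {N, Q}⁺ = {C, D, N, Q}; {N, P}⁺ = {N, P} — none reach the full schema.
{C, D, P, Q}⁺: CDP→A adds A; CD→N adds N → {A, C, D, N, P, Q}. Minimal: {D, P, Q}⁺ = {D, P, Q}; {C, P, Q}⁺ = {C, P, Q}; {C, D, Q}⁺ = {C, D, N, Q}; … — none reach the full schema.
Any other superkey contains one of these as a subset, so there are no further candidate keys.

(A, C, Q), (A, N, Q), (N, P, Q), (C, D, P, Q)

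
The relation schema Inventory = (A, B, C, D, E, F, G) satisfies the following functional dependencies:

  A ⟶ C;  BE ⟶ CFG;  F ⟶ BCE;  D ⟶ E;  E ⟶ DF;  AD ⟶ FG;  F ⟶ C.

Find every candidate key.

AD, AE, AF

Attribute A never appears on the right-hand side of any dependency, so A must belong to every candidate key.
{A}⁺ = {A, C}, which is not all of the schema, so we must add further attributes.
{A, D}⁺: A→C adds C; D→E adds E; E→DF adds F; AD→FG adds G; F→BCE adds B → {A, B, C, D, E, F, G}. Minimal: {D}⁺ = {B, C, D, E, F, G}; {A}⁺ = {A, C} — none reach the full schema.
{A, E}⁺: A→C adds C; E→DF adds D, F; AD→FG adds G; F→BCE adds B → {A, B, C, D, E, F, G}. Minimal: {E}⁺ = {B, C, D, E, F, G}; {A}⁺ = {A, C} — none reach the full schema.
{A, F}⁺: A→C adds C; F→BCE adds B, E; E→DF adds D; AD→FG adds G → {A, B, C, D, E, F, G}. Minimal: {F}⁺ = {B, C, D, E, F, G}; {A}⁺ = {A, C} — none reach the full schema.
Any other superkey contains one of these as a subset, so there are no further candidate keys.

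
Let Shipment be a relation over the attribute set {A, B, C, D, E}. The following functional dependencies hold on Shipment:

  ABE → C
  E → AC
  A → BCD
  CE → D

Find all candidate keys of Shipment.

E

Attribute E never appears on the right-hand side of any dependency, so E must belong to every candidate key.
{E}⁺ = {A, B, C, D, E}, which is all of the schema, so {E} is the only candidate key.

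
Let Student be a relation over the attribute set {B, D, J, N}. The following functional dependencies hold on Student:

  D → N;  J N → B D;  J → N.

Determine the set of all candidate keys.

{J}

Attribute J never appears on the right-hand side of any dependency, so J must belong to every candidate key.
{J}⁺ = {B, D, J, N}, which is all of the schema, so {J} is the only candidate key.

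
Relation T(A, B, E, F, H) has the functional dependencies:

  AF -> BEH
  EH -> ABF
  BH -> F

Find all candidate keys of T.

{A, F}⁺: AF→BEH adds B, E, H → {A, B, E, F, H}. Minimal: {F}⁺ = {F}; {A}⁺ = {A} — none reach the full schema.
{E, H}⁺: EH→ABF adds A, B, F → {A, B, E, F, H}. Minimal: {H}⁺ = {H}; {E}⁺ = {E} — none reach the full schema.
{A, B, H}⁺: BH→F adds F; AF→BEH adds E → {A, B, E, F, H}. Minimal: {B, H}⁺ = {B, F, H}; {A, H}⁺ = {A, H}; {A, B}⁺ = {A, B} — none reach the full schema.
Any other superkey contains one of these as a subset, so there are no further candidate keys.

{A, F}, {E, H}, {A, B, H}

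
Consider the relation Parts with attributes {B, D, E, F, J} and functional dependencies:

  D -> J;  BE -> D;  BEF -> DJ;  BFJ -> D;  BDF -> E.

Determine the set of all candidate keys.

{B, D, F}⁺: D→J adds J; BDF→E adds E → {B, D, E, F, J}. Minimal: {D, F}⁺ = {D, F, J}; {B, F}⁺ = {B, F}; {B, D}⁺ = {B, D, J} — none reach the full schema.
{B, E, F}⁺: BE→D adds D; BEF→DJ adds J → {B, D, E, F, J}. Minimal: {E, F}⁺ = {E, F}; {B, F}⁺ = {B, F}; {B, E}⁺ = {B, D, E, J} — none reach the full schema.
{B, F, J}⁺: BFJ→D adds D; BDF→E adds E → {B, D, E, F, J}. Minimal: {F, J}⁺ = {F, J}; {B, J}⁺ = {B, J}; {B, F}⁺ = {B, F} — none reach the full schema.
Any other superkey contains one of these as a subset, so there are no further candidate keys.

(B, D, F), (B, E, F), (B, F, J)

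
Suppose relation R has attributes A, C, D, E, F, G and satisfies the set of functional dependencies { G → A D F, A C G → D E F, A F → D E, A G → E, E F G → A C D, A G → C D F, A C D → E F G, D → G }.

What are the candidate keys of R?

{D}, {G}, {A, F}

{D}⁺: D→G adds G; G→ADF adds A, F; AF→DE adds E; EFG→ACD adds C → {A, C, D, E, F, G}.
{G}⁺: G→ADF adds A, D, F; AF→DE adds E; EFG→ACD adds C → {A, C, D, E, F, G}.
{A, F}⁺: AF→DE adds D, E; D→G adds G; EFG→ACD adds C → {A, C, D, E, F, G}.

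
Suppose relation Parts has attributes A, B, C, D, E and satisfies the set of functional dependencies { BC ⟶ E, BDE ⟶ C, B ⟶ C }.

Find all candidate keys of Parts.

(A, B, D)

{A, B, D}⁺: B→C adds C; BC→E adds E → {A, B, C, D, E}. Minimal: {B, D}⁺ = {B, C, D, E}; {A, D}⁺ = {A, D}; {A, B}⁺ = {A, B, C, E} — none reach the full schema.
No other minimal superkey exists.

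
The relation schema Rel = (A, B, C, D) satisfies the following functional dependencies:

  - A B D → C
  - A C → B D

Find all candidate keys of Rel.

(A, C), (A, B, D)

Attribute A never appears on the right-hand side of any dependency, so A must belong to every candidate key.
{A}⁺ = {A}, which is not all of the schema, so we must add further attributes.
{A, C}⁺: AC→BD adds B, D → {A, B, C, D}.
{A, B, D}⁺: ABD→C adds C → {A, B, C, D}.
Any other superkey contains one of these as a subset, so there are no further candidate keys.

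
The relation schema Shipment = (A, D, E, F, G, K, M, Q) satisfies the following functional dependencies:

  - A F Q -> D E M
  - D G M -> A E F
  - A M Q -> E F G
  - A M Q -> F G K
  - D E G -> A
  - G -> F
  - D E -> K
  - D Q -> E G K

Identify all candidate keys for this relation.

(D, Q); (A, F, Q); (A, G, Q); (A, M, Q)

Attribute Q never appears on the right-hand side of any dependency, so Q must belong to every candidate key.
{Q}⁺ = {Q}, which is not all of the schema, so we must add further attributes.
{D, Q}⁺: DQ→EGK adds E, G, K; DEG→A adds A; G→F adds F; AFQ→DEM adds M → {A, D, E, F, G, K, M, Q}. Minimal: {Q}⁺ = {Q}; {D}⁺ = {D} — none reach the full schema.
{A, F, Q}⁺: AFQ→DEM adds D, E, M; AMQ→EFG adds G; AMQ→FGK adds K → {A, D, E, F, G, K, M, Q}. Minimal: {F, Q}⁺ = {F, Q}; {A, Q}⁺ = {A, Q}; {A, F}⁺ = {A, F} — none reach the full schema.
{A, G, Q}⁺: G→F adds F; AFQ→DEM adds D, E, M; AMQ→FGK adds K → {A, D, E, F, G, K, M, Q}. Minimal: {G, Q}⁺ = {F, G, Q}; {A, Q}⁺ = {A, Q}; {A, G}⁺ = {A, F, G} — none reach the full schema.
{A, M, Q}⁺: AMQ→EFG adds E, F, G; AMQ→FGK adds K; AFQ→DEM adds D → {A, D, E, F, G, K, M, Q}. Minimal: {M, Q}⁺ = {M, Q}; {A, Q}⁺ = {A, Q}; {A, M}⁺ = {A, M} — none reach the full schema.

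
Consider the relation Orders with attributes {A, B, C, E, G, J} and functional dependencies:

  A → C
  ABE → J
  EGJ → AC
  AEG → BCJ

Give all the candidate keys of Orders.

{A, E, G}, {E, G, J}

Attributes E, G never appear on any right-hand side, so every candidate key must contain {E, G}.
{E, G}⁺ = {E, G}, which is not all of the schema, so we must add further attributes.
{A, E, G}⁺: A→C adds C; AEG→BCJ adds B, J → {A, B, C, E, G, J}. Minimal: {E, G}⁺ = {E, G}; {A, G}⁺ = {A, C, G}; {A, E}⁺ = {A, C, E} — none reach the full schema.
{E, G, J}⁺: EGJ→AC adds A, C; AEG→BCJ adds B → {A, B, C, E, G, J}. Minimal: {G, J}⁺ = {G, J}; {E, J}⁺ = {E, J}; {E, G}⁺ = {E, G} — none reach the full schema.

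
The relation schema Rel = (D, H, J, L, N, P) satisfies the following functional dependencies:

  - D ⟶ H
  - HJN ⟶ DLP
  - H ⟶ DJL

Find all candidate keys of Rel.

DN, HN

Attribute N never appears on the right-hand side of any dependency, so N must belong to every candidate key.
{N}⁺ = {N}, which is not all of the schema, so we must add further attributes.
{D, N}⁺: D→H adds H; H→DJL adds J, L; HJN→DLP adds P → {D, H, J, L, N, P}. Minimal: {N}⁺ = {N}; {D}⁺ = {D, H, J, L} — none reach the full schema.
{H, N}⁺: H→DJL adds D, J, L; HJN→DLP adds P → {D, H, J, L, N, P}. Minimal: {N}⁺ = {N}; {H}⁺ = {D, H, J, L} — none reach the full schema.
Any other superkey contains one of these as a subset, so there are no further candidate keys.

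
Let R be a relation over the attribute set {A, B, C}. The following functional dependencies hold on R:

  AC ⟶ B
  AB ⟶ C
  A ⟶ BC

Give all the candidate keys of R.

Attribute A never appears on the right-hand side of any dependency, so A must belong to every candidate key.
{A}⁺ = {A, B, C}, which is all of the schema, so {A} is the only candidate key.

{A}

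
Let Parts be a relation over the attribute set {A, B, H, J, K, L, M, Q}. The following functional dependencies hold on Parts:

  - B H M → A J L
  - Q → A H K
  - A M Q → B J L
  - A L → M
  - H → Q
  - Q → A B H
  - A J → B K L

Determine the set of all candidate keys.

{H, J}⁺: H→Q adds Q; Q→ABH adds A, B; AJ→BKL adds K, L; AL→M adds M → {A, B, H, J, K, L, M, Q}.
{H, L}⁺: H→Q adds Q; Q→ABH adds A, B; Q→AHK adds K; AL→M adds M; BHM→AJL adds J → {A, B, H, J, K, L, M, Q}.
{H, M}⁺: H→Q adds Q; Q→ABH adds A, B; BHM→AJL adds J, L; Q→AHK adds K → {A, B, H, J, K, L, M, Q}.
{J, Q}⁺: Q→AHK adds A, H, K; Q→ABH adds B; AJ→BKL adds L; AL→M adds M → {A, B, H, J, K, L, M, Q}.
{L, Q}⁺: Q→AHK adds A, H, K; AL→M adds M; Q→ABH adds B; BHM→AJL adds J → {A, B, H, J, K, L, M, Q}.
{M, Q}⁺: Q→AHK adds A, H, K; AMQ→BJL adds B, J, L → {A, B, H, J, K, L, M, Q}.

(H, J), (H, L), (H, M), (J, Q), (L, Q), (M, Q)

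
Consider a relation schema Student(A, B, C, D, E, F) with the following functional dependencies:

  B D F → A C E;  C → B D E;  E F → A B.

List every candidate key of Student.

CF, BDF, DEF

Attribute F never appears on the right-hand side of any dependency, so F must belong to every candidate key.
{F}⁺ = {F}, which is not all of the schema, so we must add further attributes.
{C, F}⁺: C→BDE adds B, D, E; EF→AB adds A → {A, B, C, D, E, F}. Minimal: {F}⁺ = {F}; {C}⁺ = {B, C, D, E} — none reach the full schema.
{B, D, F}⁺: BDF→ACE adds A, C, E → {A, B, C, D, E, F}. Minimal: {D, F}⁺ = {D, F}; {B, F}⁺ = {B, F}; {B, D}⁺ = {B, D} — none reach the full schema.
{D, E, F}⁺: EF→AB adds A, B; BDF→ACE adds C → {A, B, C, D, E, F}. Minimal: {E, F}⁺ = {A, B, E, F}; {D, F}⁺ = {D, F}; {D, E}⁺ = {D, E} — none reach the full schema.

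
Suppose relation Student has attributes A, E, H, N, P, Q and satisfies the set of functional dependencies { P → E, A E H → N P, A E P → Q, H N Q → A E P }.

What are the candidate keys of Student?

{A, E, H}, {A, H, P}, {H, N, Q}

Attribute H never appears on the right-hand side of any dependency, so H must belong to every candidate key.
{H}⁺ = {H}, which is not all of the schema, so we must add further attributes.
{A, E, H}⁺: AEH→NP adds N, P; AEP→Q adds Q → {A, E, H, N, P, Q}. Minimal: {E, H}⁺ = {E, H}; {A, H}⁺ = {A, H}; {A, E}⁺ = {A, E} — none reach the full schema.
{A, H, P}⁺: P→E adds E; AEH→NP adds N; AEP→Q adds Q → {A, E, H, N, P, Q}. Minimal: {H, P}⁺ = {E, H, P}; {A, P}⁺ = {A, E, P, Q}; {A, H}⁺ = {A, H} — none reach the full schema.
{H, N, Q}⁺: HNQ→AEP adds A, E, P → {A, E, H, N, P, Q}. Minimal: {N, Q}⁺ = {N, Q}; {H, Q}⁺ = {H, Q}; {H, N}⁺ = {H, N} — none reach the full schema.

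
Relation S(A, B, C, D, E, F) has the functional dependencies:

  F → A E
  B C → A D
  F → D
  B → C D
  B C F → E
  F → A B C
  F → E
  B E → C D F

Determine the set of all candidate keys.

{F}⁺: F→AE adds A, E; F→D adds D; F→ABC adds B, C → {A, B, C, D, E, F}.
{B, E}⁺: B→CD adds C, D; BE→CDF adds F; F→AE adds A → {A, B, C, D, E, F}. Minimal: {E}⁺ = {E}; {B}⁺ = {A, B, C, D} — none reach the full schema.

F, BE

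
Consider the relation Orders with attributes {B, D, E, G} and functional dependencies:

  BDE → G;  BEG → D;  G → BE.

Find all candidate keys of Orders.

{G}⁺: G→BE adds B, E; BEG→D adds D → {B, D, E, G}.
{B, D, E}⁺: BDE→G adds G → {B, D, E, G}. Minimal: {D, E}⁺ = {D, E}; {B, E}⁺ = {B, E}; {B, D}⁺ = {B, D} — none reach the full schema.

{G}; {B, D, E}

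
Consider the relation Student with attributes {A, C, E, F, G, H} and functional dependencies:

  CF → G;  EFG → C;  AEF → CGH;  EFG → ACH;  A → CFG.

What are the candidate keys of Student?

Attribute E never appears on the right-hand side of any dependency, so E must belong to every candidate key.
{E}⁺ = {E}, which is not all of the schema, so we must add further attributes.
{A, E}⁺: A→CFG adds C, F, G; AEF→CGH adds H → {A, C, E, F, G, H}. Minimal: {E}⁺ = {E}; {A}⁺ = {A, C, F, G} — none reach the full schema.
{C, E, F}⁺: CF→G adds G; EFG→ACH adds A, H → {A, C, E, F, G, H}. Minimal: {E, F}⁺ = {E, F}; {C, F}⁺ = {C, F, G}; {C, E}⁺ = {C, E} — none reach the full schema.
{E, F, G}⁺: EFG→C adds C; EFG→ACH adds A, H → {A, C, E, F, G, H}. Minimal: {F, G}⁺ = {F, G}; {E, G}⁺ = {E, G}; {E, F}⁺ = {E, F} — none reach the full schema.
Any other superkey contains one of these as a subset, so there are no further candidate keys.

{A, E}, {C, E, F}, {E, F, G}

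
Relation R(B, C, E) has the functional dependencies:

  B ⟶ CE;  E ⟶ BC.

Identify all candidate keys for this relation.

{B}⁺: B→CE adds C, E → {B, C, E}.
{E}⁺: E→BC adds B, C → {B, C, E}.
Any other superkey contains one of these as a subset, so there are no further candidate keys.

(B), (E)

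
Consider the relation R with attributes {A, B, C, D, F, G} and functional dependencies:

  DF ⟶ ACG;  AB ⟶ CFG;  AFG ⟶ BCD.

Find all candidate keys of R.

(A, B), (D, F), (A, F, G)

{A, B}⁺: AB→CFG adds C, F, G; AFG→BCD adds D → {A, B, C, D, F, G}. Minimal: {B}⁺ = {B}; {A}⁺ = {A} — none reach the full schema.
{D, F}⁺: DF→ACG adds A, C, G; AFG→BCD adds B → {A, B, C, D, F, G}. Minimal: {F}⁺ = {F}; {D}⁺ = {D} — none reach the full schema.
{A, F, G}⁺: AFG→BCD adds B, C, D → {A, B, C, D, F, G}. Minimal: {F, G}⁺ = {F, G}; {A, G}⁺ = {A, G}; {A, F}⁺ = {A, F} — none reach the full schema.
Any other superkey contains one of these as a subset, so there are no further candidate keys.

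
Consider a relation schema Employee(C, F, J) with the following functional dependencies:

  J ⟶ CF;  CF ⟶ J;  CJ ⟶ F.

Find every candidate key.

{J}, {C, F}

{J}⁺: J→CF adds C, F → {C, F, J}.
{C, F}⁺: CF→J adds J → {C, F, J}. Minimal: {F}⁺ = {F}; {C}⁺ = {C} — none reach the full schema.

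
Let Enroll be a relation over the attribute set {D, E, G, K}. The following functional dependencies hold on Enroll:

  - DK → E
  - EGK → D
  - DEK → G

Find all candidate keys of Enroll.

Attribute K never appears on the right-hand side of any dependency, so K must belong to every candidate key.
{K}⁺ = {K}, which is not all of the schema, so we must add further attributes.
{D, K}⁺: DK→E adds E; DEK→G adds G → {D, E, G, K}.
{E, G, K}⁺: EGK→D adds D → {D, E, G, K}.
Any other superkey contains one of these as a subset, so there are no further candidate keys.

{D, K}, {E, G, K}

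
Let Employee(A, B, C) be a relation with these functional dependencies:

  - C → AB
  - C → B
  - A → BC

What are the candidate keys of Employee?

{A}⁺: A→BC adds B, C → {A, B, C}.
{C}⁺: C→AB adds A, B → {A, B, C}.
Any other superkey contains one of these as a subset, so there are no further candidate keys.

A; C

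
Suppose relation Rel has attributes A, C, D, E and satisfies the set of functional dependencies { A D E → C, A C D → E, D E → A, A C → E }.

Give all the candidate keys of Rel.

Attribute D never appears on the right-hand side of any dependency, so D must belong to every candidate key.
{D}⁺ = {D}, which is not all of the schema, so we must add further attributes.
{D, E}⁺: DE→A adds A; ADE→C adds C → {A, C, D, E}. Minimal: {E}⁺ = {E}; {D}⁺ = {D} — none reach the full schema.
{A, C, D}⁺: ACD→E adds E → {A, C, D, E}. Minimal: {C, D}⁺ = {C, D}; {A, D}⁺ = {A, D}; {A, C}⁺ = {A, C, E} — none reach the full schema.
Any other superkey contains one of these as a subset, so there are no further candidate keys.

{D, E}; {A, C, D}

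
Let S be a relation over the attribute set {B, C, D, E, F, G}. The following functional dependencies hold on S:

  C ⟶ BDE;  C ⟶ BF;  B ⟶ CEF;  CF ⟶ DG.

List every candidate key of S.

{B}⁺: B→CEF adds C, E, F; CF→DG adds D, G → {B, C, D, E, F, G}.
{C}⁺: C→BDE adds B, D, E; C→BF adds F; CF→DG adds G → {B, C, D, E, F, G}.

B; C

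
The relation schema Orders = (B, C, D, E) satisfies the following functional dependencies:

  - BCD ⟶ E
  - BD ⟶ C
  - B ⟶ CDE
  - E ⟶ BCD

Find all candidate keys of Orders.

{B}, {E}

{B}⁺: B→CDE adds C, D, E → {B, C, D, E}.
{E}⁺: E→BCD adds B, C, D → {B, C, D, E}.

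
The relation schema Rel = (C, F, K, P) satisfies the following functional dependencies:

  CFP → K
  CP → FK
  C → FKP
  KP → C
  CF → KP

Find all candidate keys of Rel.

{C}⁺: C→FKP adds F, K, P → {C, F, K, P}.
{K, P}⁺: KP→C adds C; CP→FK adds F → {C, F, K, P}. Minimal: {P}⁺ = {P}; {K}⁺ = {K} — none reach the full schema.

C, KP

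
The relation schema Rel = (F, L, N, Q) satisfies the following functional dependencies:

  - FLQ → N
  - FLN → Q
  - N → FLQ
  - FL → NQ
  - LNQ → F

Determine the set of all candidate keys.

{N}⁺: N→FLQ adds F, L, Q → {F, L, N, Q}.
{F, L}⁺: FL→NQ adds N, Q → {F, L, N, Q}. Minimal: {L}⁺ = {L}; {F}⁺ = {F} — none reach the full schema.

{N}, {F, L}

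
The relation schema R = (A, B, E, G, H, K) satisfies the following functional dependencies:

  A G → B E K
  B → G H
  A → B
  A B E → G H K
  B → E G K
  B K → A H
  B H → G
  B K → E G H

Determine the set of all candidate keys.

{A}⁺: A→B adds B; B→EGK adds E, G, K; BK→AH adds H → {A, B, E, G, H, K}.
{B}⁺: B→GH adds G, H; B→EGK adds E, K; BK→AH adds A → {A, B, E, G, H, K}.

(A), (B)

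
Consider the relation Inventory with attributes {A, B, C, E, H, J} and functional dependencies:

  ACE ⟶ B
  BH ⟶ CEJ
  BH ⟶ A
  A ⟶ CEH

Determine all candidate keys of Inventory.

{A}; {B, H}

{A}⁺: A→CEH adds C, E, H; ACE→B adds B; BH→CEJ adds J → {A, B, C, E, H, J}.
{B, H}⁺: BH→CEJ adds C, E, J; BH→A adds A → {A, B, C, E, H, J}.
Any other superkey contains one of these as a subset, so there are no further candidate keys.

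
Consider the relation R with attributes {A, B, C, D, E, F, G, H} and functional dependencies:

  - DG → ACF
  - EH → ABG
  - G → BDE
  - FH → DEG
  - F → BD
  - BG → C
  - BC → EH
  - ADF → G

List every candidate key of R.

G, AF, BC, CF, EH, FH

{G}⁺: G→BDE adds B, D, E; BG→C adds C; BC→EH adds H; DG→ACF adds A, F → {A, B, C, D, E, F, G, H}.
{A, F}⁺: F→BD adds B, D; ADF→G adds G; DG→ACF adds C; G→BDE adds E; BC→EH adds H → {A, B, C, D, E, F, G, H}. Minimal: {F}⁺ = {B, D, F}; {A}⁺ = {A} — none reach the full schema.
{B, C}⁺: BC→EH adds E, H; EH→ABG adds A, G; G→BDE adds D; DG→ACF adds F → {A, B, C, D, E, F, G, H}. Minimal: {C}⁺ = {C}; {B}⁺ = {B} — none reach the full schema.
{C, F}⁺: F→BD adds B, D; BC→EH adds E, H; EH→ABG adds A, G → {A, B, C, D, E, F, G, H}. Minimal: {F}⁺ = {B, D, F}; {C}⁺ = {C} — none reach the full schema.
{E, H}⁺: EH→ABG adds A, B, G; G→BDE adds D; BG→C adds C; DG→ACF adds F → {A, B, C, D, E, F, G, H}. Minimal: {H}⁺ = {H}; {E}⁺ = {E} — none reach the full schema.
{F, H}⁺: FH→DEG adds D, E, G; F→BD adds B; BG→C adds C; DG→ACF adds A → {A, B, C, D, E, F, G, H}. Minimal: {H}⁺ = {H}; {F}⁺ = {B, D, F} — none reach the full schema.
Any other superkey contains one of these as a subset, so there are no further candidate keys.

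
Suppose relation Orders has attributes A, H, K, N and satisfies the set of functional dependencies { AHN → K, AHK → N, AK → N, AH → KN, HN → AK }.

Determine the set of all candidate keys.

Attribute H never appears on the right-hand side of any dependency, so H must belong to every candidate key.
{H}⁺ = {H}, which is not all of the schema, so we must add further attributes.
{A, H}⁺: AH→KN adds K, N → {A, H, K, N}. Minimal: {H}⁺ = {H}; {A}⁺ = {A} — none reach the full schema.
{H, N}⁺: HN→AK adds A, K → {A, H, K, N}. Minimal: {N}⁺ = {N}; {H}⁺ = {H} — none reach the full schema.
Any other superkey contains one of these as a subset, so there are no further candidate keys.

{A, H}, {H, N}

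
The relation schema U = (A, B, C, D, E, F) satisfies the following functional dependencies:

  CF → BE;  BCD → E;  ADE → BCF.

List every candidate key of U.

(A, D, E), (A, B, C, D), (A, C, D, F)

Attributes A, D never appear on any right-hand side, so every candidate key must contain {A, D}.
{A, D}⁺ = {A, D}, which is not all of the schema, so we must add further attributes.
{A, D, E}⁺: ADE→BCF adds B, C, F → {A, B, C, D, E, F}. Minimal: {D, E}⁺ = {D, E}; {A, E}⁺ = {A, E}; {A, D}⁺ = {A, D} — none reach the full schema.
{A, B, C, D}⁺: BCD→E adds E; ADE→BCF adds F → {A, B, C, D, E, F}. Minimal: {B, C, D}⁺ = {B, C, D, E}; {A, C, D}⁺ = {A, C, D}; {A, B, D}⁺ = {A, B, D}; … — none reach the full schema.
{A, C, D, F}⁺: CF→BE adds B, E → {A, B, C, D, E, F}. Minimal: {C, D, F}⁺ = {B, C, D, E, F}; {A, D, F}⁺ = {A, D, F}; {A, C, F}⁺ = {A, B, C, E, F}; … — none reach the full schema.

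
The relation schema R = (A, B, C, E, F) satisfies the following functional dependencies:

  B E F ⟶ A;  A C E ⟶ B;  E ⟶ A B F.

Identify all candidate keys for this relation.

{C, E}⁺: E→ABF adds A, B, F → {A, B, C, E, F}. Minimal: {E}⁺ = {A, B, E, F}; {C}⁺ = {C} — none reach the full schema.

CE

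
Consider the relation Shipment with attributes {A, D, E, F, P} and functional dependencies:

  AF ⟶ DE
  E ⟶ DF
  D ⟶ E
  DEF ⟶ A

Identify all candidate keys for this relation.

DP, EP, AFP

Attribute P never appears on the right-hand side of any dependency, so P must belong to every candidate key.
{P}⁺ = {P}, which is not all of the schema, so we must add further attributes.
{D, P}⁺: D→E adds E; E→DF adds F; DEF→A adds A → {A, D, E, F, P}. Minimal: {P}⁺ = {P}; {D}⁺ = {A, D, E, F} — none reach the full schema.
{E, P}⁺: E→DF adds D, F; DEF→A adds A → {A, D, E, F, P}. Minimal: {P}⁺ = {P}; {E}⁺ = {A, D, E, F} — none reach the full schema.
{A, F, P}⁺: AF→DE adds D, E → {A, D, E, F, P}. Minimal: {F, P}⁺ = {F, P}; {A, P}⁺ = {A, P}; {A, F}⁺ = {A, D, E, F} — none reach the full schema.
Any other superkey contains one of these as a subset, so there are no further candidate keys.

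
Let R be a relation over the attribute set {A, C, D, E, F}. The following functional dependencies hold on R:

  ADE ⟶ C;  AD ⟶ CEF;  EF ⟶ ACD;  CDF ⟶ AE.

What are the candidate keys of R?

AD; EF; CDF

{A, D}⁺: AD→CEF adds C, E, F → {A, C, D, E, F}. Minimal: {D}⁺ = {D}; {A}⁺ = {A} — none reach the full schema.
{E, F}⁺: EF→ACD adds A, C, D → {A, C, D, E, F}. Minimal: {F}⁺ = {F}; {E}⁺ = {E} — none reach the full schema.
{C, D, F}⁺: CDF→AE adds A, E → {A, C, D, E, F}. Minimal: {D, F}⁺ = {D, F}; {C, F}⁺ = {C, F}; {C, D}⁺ = {C, D} — none reach the full schema.
Any other superkey contains one of these as a subset, so there are no further candidate keys.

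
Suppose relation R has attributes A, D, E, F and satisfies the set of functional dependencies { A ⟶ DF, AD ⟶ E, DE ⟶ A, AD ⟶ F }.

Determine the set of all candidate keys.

A, DE

{A}⁺: A→DF adds D, F; AD→E adds E → {A, D, E, F}.
{D, E}⁺: DE→A adds A; AD→F adds F → {A, D, E, F}.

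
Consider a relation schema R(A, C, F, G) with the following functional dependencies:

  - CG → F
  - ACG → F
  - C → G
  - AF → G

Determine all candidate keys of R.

{A, C}

Attributes A, C never appear on any right-hand side, so every candidate key must contain {A, C}.
{A, C}⁺ = {A, C, F, G}, which is all of the schema, so {A, C} is the only candidate key.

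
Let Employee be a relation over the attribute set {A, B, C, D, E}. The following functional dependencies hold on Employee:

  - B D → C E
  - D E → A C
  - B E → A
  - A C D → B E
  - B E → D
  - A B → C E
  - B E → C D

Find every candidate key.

{A, B}⁺: AB→CE adds C, E; BE→CD adds D → {A, B, C, D, E}.
{B, D}⁺: BD→CE adds C, E; DE→AC adds A → {A, B, C, D, E}.
{B, E}⁺: BE→A adds A; BE→D adds D; AB→CE adds C → {A, B, C, D, E}.
{D, E}⁺: DE→AC adds A, C; ACD→BE adds B → {A, B, C, D, E}.
{A, C, D}⁺: ACD→BE adds B, E → {A, B, C, D, E}.

AB, BD, BE, DE, ACD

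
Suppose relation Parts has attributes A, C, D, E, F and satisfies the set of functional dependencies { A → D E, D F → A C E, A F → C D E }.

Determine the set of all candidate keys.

{A, F}; {D, F}

Attribute F never appears on the right-hand side of any dependency, so F must belong to every candidate key.
{F}⁺ = {F}, which is not all of the schema, so we must add further attributes.
{A, F}⁺: A→DE adds D, E; DF→ACE adds C → {A, C, D, E, F}. Minimal: {F}⁺ = {F}; {A}⁺ = {A, D, E} — none reach the full schema.
{D, F}⁺: DF→ACE adds A, C, E → {A, C, D, E, F}. Minimal: {F}⁺ = {F}; {D}⁺ = {D} — none reach the full schema.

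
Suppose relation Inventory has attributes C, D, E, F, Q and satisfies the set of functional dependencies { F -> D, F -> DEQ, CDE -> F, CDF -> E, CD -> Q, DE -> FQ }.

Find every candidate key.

Attribute C never appears on the right-hand side of any dependency, so C must belong to every candidate key.
{C}⁺ = {C}, which is not all of the schema, so we must add further attributes.
{C, F}⁺: F→D adds D; F→DEQ adds E, Q → {C, D, E, F, Q}. Minimal: {F}⁺ = {D, E, F, Q}; {C}⁺ = {C} — none reach the full schema.
{C, D, E}⁺: CDE→F adds F; CD→Q adds Q → {C, D, E, F, Q}. Minimal: {D, E}⁺ = {D, E, F, Q}; {C, E}⁺ = {C, E}; {C, D}⁺ = {C, D, Q} — none reach the full schema.

{C, F}; {C, D, E}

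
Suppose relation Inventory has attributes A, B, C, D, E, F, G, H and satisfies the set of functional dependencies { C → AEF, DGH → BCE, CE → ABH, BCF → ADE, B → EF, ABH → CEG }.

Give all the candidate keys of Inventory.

{C}⁺: C→AEF adds A, E, F; CE→ABH adds B, H; BCF→ADE adds D; ABH→CEG adds G → {A, B, C, D, E, F, G, H}.
{A, B, H}⁺: B→EF adds E, F; ABH→CEG adds C, G; BCF→ADE adds D → {A, B, C, D, E, F, G, H}. Minimal: {B, H}⁺ = {B, E, F, H}; {A, H}⁺ = {A, H}; {A, B}⁺ = {A, B, E, F} — none reach the full schema.
{D, G, H}⁺: DGH→BCE adds B, C, E; CE→ABH adds A; B→EF adds F → {A, B, C, D, E, F, G, H}. Minimal: {G, H}⁺ = {G, H}; {D, H}⁺ = {D, H}; {D, G}⁺ = {D, G} — none reach the full schema.
Any other superkey contains one of these as a subset, so there are no further candidate keys.

C, ABH, DGH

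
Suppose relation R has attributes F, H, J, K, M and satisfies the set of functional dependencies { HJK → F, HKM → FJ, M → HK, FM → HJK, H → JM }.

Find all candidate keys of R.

{H}⁺: H→JM adds J, M; M→HK adds K; HJK→F adds F → {F, H, J, K, M}.
{M}⁺: M→HK adds H, K; H→JM adds J; HJK→F adds F → {F, H, J, K, M}.

{H}, {M}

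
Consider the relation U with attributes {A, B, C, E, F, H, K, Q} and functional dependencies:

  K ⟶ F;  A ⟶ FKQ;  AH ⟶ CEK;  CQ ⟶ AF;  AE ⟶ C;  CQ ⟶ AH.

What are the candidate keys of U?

{A, B, C}⁺: A→FKQ adds F, K, Q; CQ→AH adds H; AH→CEK adds E → {A, B, C, E, F, H, K, Q}. Minimal: {B, C}⁺ = {B, C}; {A, C}⁺ = {A, C, E, F, H, K, Q}; {A, B}⁺ = {A, B, F, K, Q} — none reach the full schema.
{A, B, E}⁺: A→FKQ adds F, K, Q; AE→C adds C; CQ→AH adds H → {A, B, C, E, F, H, K, Q}. Minimal: {B, E}⁺ = {B, E}; {A, E}⁺ = {A, C, E, F, H, K, Q}; {A, B}⁺ = {A, B, F, K, Q} — none reach the full schema.
{A, B, H}⁺: A→FKQ adds F, K, Q; AH→CEK adds C, E → {A, B, C, E, F, H, K, Q}. Minimal: {B, H}⁺ = {B, H}; {A, H}⁺ = {A, C, E, F, H, K, Q}; {A, B}⁺ = {A, B, F, K, Q} — none reach the full schema.
{B, C, Q}⁺: CQ→AF adds A, F; CQ→AH adds H; A→FKQ adds K; AH→CEK adds E → {A, B, C, E, F, H, K, Q}. Minimal: {C, Q}⁺ = {A, C, E, F, H, K, Q}; {B, Q}⁺ = {B, Q}; {B, C}⁺ = {B, C} — none reach the full schema.
Any other superkey contains one of these as a subset, so there are no further candidate keys.

(A, B, C); (A, B, E); (A, B, H); (B, C, Q)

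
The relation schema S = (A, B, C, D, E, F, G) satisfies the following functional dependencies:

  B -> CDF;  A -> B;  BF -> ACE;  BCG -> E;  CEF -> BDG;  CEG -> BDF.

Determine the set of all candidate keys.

{A}, {B}, {C, E, F}, {C, E, G}

{A}⁺: A→B adds B; B→CDF adds C, D, F; BF→ACE adds E; CEF→BDG adds G → {A, B, C, D, E, F, G}.
{B}⁺: B→CDF adds C, D, F; BF→ACE adds A, E; CEF→BDG adds G → {A, B, C, D, E, F, G}.
{C, E, F}⁺: CEF→BDG adds B, D, G; BF→ACE adds A → {A, B, C, D, E, F, G}.
{C, E, G}⁺: CEG→BDF adds B, D, F; BF→ACE adds A → {A, B, C, D, E, F, G}.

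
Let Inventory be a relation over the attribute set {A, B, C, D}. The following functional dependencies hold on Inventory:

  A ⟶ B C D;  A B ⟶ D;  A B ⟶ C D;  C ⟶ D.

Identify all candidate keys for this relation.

Attribute A never appears on the right-hand side of any dependency, so A must belong to every candidate key.
{A}⁺ = {A, B, C, D}, which is all of the schema, so {A} is the only candidate key.

{A}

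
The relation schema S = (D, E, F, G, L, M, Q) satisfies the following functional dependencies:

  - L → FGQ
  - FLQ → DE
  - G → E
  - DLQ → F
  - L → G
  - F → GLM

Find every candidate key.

{F}⁺: F→GLM adds G, L, M; L→FGQ adds Q; FLQ→DE adds D, E → {D, E, F, G, L, M, Q}.
{L}⁺: L→FGQ adds F, G, Q; FLQ→DE adds D, E; F→GLM adds M → {D, E, F, G, L, M, Q}.
Any other superkey contains one of these as a subset, so there are no further candidate keys.

{F}; {L}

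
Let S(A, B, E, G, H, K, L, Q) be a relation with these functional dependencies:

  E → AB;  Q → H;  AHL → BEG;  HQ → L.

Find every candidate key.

{A, K, Q}, {E, K, Q}

{A, K, Q}⁺: Q→H adds H; HQ→L adds L; AHL→BEG adds B, E, G → {A, B, E, G, H, K, L, Q}. Minimal: {K, Q}⁺ = {H, K, L, Q}; {A, Q}⁺ = {A, B, E, G, H, L, Q}; {A, K}⁺ = {A, K} — none reach the full schema.
{E, K, Q}⁺: E→AB adds A, B; Q→H adds H; HQ→L adds L; AHL→BEG adds G → {A, B, E, G, H, K, L, Q}. Minimal: {K, Q}⁺ = {H, K, L, Q}; {E, Q}⁺ = {A, B, E, G, H, L, Q}; {E, K}⁺ = {A, B, E, K} — none reach the full schema.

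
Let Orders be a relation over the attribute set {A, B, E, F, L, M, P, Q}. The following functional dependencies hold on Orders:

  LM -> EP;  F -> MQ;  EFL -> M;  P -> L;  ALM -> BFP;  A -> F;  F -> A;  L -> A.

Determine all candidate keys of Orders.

{L}⁺: L→A adds A; A→F adds F; F→MQ adds M, Q; ALM→BFP adds B, P; LM→EP adds E → {A, B, E, F, L, M, P, Q}.
{P}⁺: P→L adds L; L→A adds A; A→F adds F; F→MQ adds M, Q; ALM→BFP adds B; LM→EP adds E → {A, B, E, F, L, M, P, Q}.
Any other superkey contains one of these as a subset, so there are no further candidate keys.

{L}; {P}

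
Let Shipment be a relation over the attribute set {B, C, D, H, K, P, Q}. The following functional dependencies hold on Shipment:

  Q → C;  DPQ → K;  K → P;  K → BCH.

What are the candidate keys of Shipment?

{D, K, Q}; {D, P, Q}

{D, K, Q}⁺: Q→C adds C; K→P adds P; K→BCH adds B, H → {B, C, D, H, K, P, Q}. Minimal: {K, Q}⁺ = {B, C, H, K, P, Q}; {D, Q}⁺ = {C, D, Q}; {D, K}⁺ = {B, C, D, H, K, P} — none reach the full schema.
{D, P, Q}⁺: Q→C adds C; DPQ→K adds K; K→BCH adds B, H → {B, C, D, H, K, P, Q}. Minimal: {P, Q}⁺ = {C, P, Q}; {D, Q}⁺ = {C, D, Q}; {D, P}⁺ = {D, P} — none reach the full schema.
Any other superkey contains one of these as a subset, so there are no further candidate keys.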